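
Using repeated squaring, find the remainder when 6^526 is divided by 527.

6^1 ≡ 6 (mod 527)
6^2 ≡ 6^2 = 36 ≡ 36 (mod 527)
6^4 ≡ 36^2 = 1296 ≡ 242 (mod 527)
6^8 ≡ 242^2 = 58564 ≡ 67 (mod 527)
6^16 ≡ 67^2 = 4489 ≡ 273 (mod 527)
6^32 ≡ 273^2 = 74529 ≡ 222 (mod 527)
6^64 ≡ 222^2 = 49284 ≡ 273 (mod 527)
6^128 ≡ 273^2 = 74529 ≡ 222 (mod 527)
6^256 ≡ 222^2 = 49284 ≡ 273 (mod 527)
6^512 ≡ 273^2 = 74529 ≡ 222 (mod 527)
526 = 512 + 8 + 4 + 2 in binary powers of 2.
So 6^526 ≡ 222 · 67 · 242 · 36 ≡ 366 (mod 527).
Since 366 ≠ 1, base 6 is a Fermat witness: 527 is composite.

366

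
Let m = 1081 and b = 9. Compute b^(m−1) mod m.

679

9^1 ≡ 9 (mod 1081)
9^2 ≡ 9^2 = 81 ≡ 81 (mod 1081)
9^4 ≡ 81^2 = 6561 ≡ 75 (mod 1081)
9^8 ≡ 75^2 = 5625 ≡ 220 (mod 1081)
9^16 ≡ 220^2 = 48400 ≡ 836 (mod 1081)
9^32 ≡ 836^2 = 698896 ≡ 570 (mod 1081)
9^64 ≡ 570^2 = 324900 ≡ 600 (mod 1081)
9^128 ≡ 600^2 = 360000 ≡ 27 (mod 1081)
9^256 ≡ 27^2 = 729 ≡ 729 (mod 1081)
9^512 ≡ 729^2 = 531441 ≡ 670 (mod 1081)
9^1024 ≡ 670^2 = 448900 ≡ 285 (mod 1081)
1080 = 1024 + 32 + 16 + 8 in binary powers of 2.
So 9^1080 ≡ 285 · 570 · 836 · 220 ≡ 679 (mod 1081).
Since 679 ≠ 1, base 9 is a Fermat witness: 1081 is composite.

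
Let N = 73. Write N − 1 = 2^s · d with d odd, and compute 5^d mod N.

73 − 1 = 72 = 2^3 · 9, so d = 9.
5^1 ≡ 5 (mod 73)
5^2 ≡ 5^2 = 25 ≡ 25 (mod 73)
5^4 ≡ 25^2 = 625 ≡ 41 (mod 73)
5^8 ≡ 41^2 = 1681 ≡ 2 (mod 73)
9 = 8 + 1 in binary powers of 2.
So 5^9 ≡ 2 · 5 ≡ 10 (mod 73).
Squaring chain: 10 → 27 → 72; reaches −1, so base 5 does not prove 73 composite.

10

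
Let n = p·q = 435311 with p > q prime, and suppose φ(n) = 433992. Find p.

677

φ(n) = (p−1)(q−1) = n − (p+q) + 1, so p + q = 435311 − 433992 + 1 = 1320.
p and q are the roots of t² − 1320t + 435311 = 0.
Discriminant: 1320² − 4·435311 = 1742400 − 1741244 = 1156; √1156 = 34.
q = (1320 − 34)/2 = 643, p = (1320 + 34)/2 = 677.
Check: 643 · 677 = 435311.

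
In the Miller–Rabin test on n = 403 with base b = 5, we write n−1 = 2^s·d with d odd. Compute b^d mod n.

187

403 − 1 = 402 = 2^1 · 201, so d = 201.
5^1 ≡ 5 (mod 403)
5^2 ≡ 5^2 = 25 ≡ 25 (mod 403)
5^4 ≡ 25^2 = 625 ≡ 222 (mod 403)
5^8 ≡ 222^2 = 49284 ≡ 118 (mod 403)
5^16 ≡ 118^2 = 13924 ≡ 222 (mod 403)
5^32 ≡ 222^2 = 49284 ≡ 118 (mod 403)
5^64 ≡ 118^2 = 13924 ≡ 222 (mod 403)
5^128 ≡ 222^2 = 49284 ≡ 118 (mod 403)
201 = 128 + 64 + 8 + 1 in binary powers of 2.
So 5^201 ≡ 118 · 222 · 118 · 5 ≡ 187 (mod 403).
Squaring chain: 187; never reaches −1, so base 5 is a Miller–Rabin witness that 403 is composite.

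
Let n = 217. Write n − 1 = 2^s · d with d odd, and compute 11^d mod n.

15

217 − 1 = 216 = 2^3 · 27, so d = 27.
11^1 ≡ 11 (mod 217)
11^2 ≡ 11^2 = 121 ≡ 121 (mod 217)
11^4 ≡ 121^2 = 14641 ≡ 102 (mod 217)
11^8 ≡ 102^2 = 10404 ≡ 205 (mod 217)
11^16 ≡ 205^2 = 42025 ≡ 144 (mod 217)
27 = 16 + 8 + 2 + 1 in binary powers of 2.
So 11^27 ≡ 144 · 205 · 121 · 11 ≡ 15 (mod 217).
Squaring chain: 15 → 8 → 64; never reaches −1, so base 11 is a Miller–Rabin witness that 217 is composite.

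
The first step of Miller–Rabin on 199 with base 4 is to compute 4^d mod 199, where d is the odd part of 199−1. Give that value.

1

199 − 1 = 198 = 2^1 · 99, so d = 99.
4^1 ≡ 4 (mod 199)
4^2 ≡ 4^2 = 16 ≡ 16 (mod 199)
4^4 ≡ 16^2 = 256 ≡ 57 (mod 199)
4^8 ≡ 57^2 = 3249 ≡ 65 (mod 199)
4^16 ≡ 65^2 = 4225 ≡ 46 (mod 199)
4^32 ≡ 46^2 = 2116 ≡ 126 (mod 199)
4^64 ≡ 126^2 = 15876 ≡ 155 (mod 199)
99 = 64 + 32 + 2 + 1 in binary powers of 2.
So 4^99 ≡ 155 · 126 · 16 · 4 ≡ 1 (mod 199).
Since 4^d ≡ 1 (mod 199), base 4 does not prove 199 composite.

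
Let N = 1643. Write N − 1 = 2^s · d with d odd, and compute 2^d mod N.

1643 − 1 = 1642 = 2^1 · 821, so d = 821.
2^1 ≡ 2 (mod 1643)
2^2 ≡ 2^2 = 4 ≡ 4 (mod 1643)
2^4 ≡ 4^2 = 16 ≡ 16 (mod 1643)
2^8 ≡ 16^2 = 256 ≡ 256 (mod 1643)
2^16 ≡ 256^2 = 65536 ≡ 1459 (mod 1643)
2^32 ≡ 1459^2 = 2128681 ≡ 996 (mod 1643)
2^64 ≡ 996^2 = 992016 ≡ 1287 (mod 1643)
2^128 ≡ 1287^2 = 1656369 ≡ 225 (mod 1643)
2^256 ≡ 225^2 = 50625 ≡ 1335 (mod 1643)
2^512 ≡ 1335^2 = 1782225 ≡ 1213 (mod 1643)
821 = 512 + 256 + 32 + 16 + 4 + 1 in binary powers of 2.
So 2^821 ≡ 1213 · 1335 · 996 · 1459 · 16 · 2 ≡ 622 (mod 1643).
Squaring chain: 622; never reaches −1, so base 2 is a Miller–Rabin witness that 1643 is composite.

622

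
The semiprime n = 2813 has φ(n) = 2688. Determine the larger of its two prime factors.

φ(n) = (p−1)(q−1) = n − (p+q) + 1, so p + q = 2813 − 2688 + 1 = 126.
p and q are the roots of t² − 126t + 2813 = 0.
Discriminant: 126² − 4·2813 = 15876 − 11252 = 4624; √4624 = 68.
q = (126 − 68)/2 = 29, p = (126 + 68)/2 = 97.
Check: 29 · 97 = 2813.

97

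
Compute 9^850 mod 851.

9^1 ≡ 9 (mod 851)
9^2 ≡ 9^2 = 81 ≡ 81 (mod 851)
9^4 ≡ 81^2 = 6561 ≡ 604 (mod 851)
9^8 ≡ 604^2 = 364816 ≡ 588 (mod 851)
9^16 ≡ 588^2 = 345744 ≡ 238 (mod 851)
9^32 ≡ 238^2 = 56644 ≡ 478 (mod 851)
9^64 ≡ 478^2 = 228484 ≡ 416 (mod 851)
9^128 ≡ 416^2 = 173056 ≡ 303 (mod 851)
9^256 ≡ 303^2 = 91809 ≡ 752 (mod 851)
9^512 ≡ 752^2 = 565504 ≡ 440 (mod 851)
850 = 512 + 256 + 64 + 16 + 2 in binary powers of 2.
So 9^850 ≡ 440 · 752 · 416 · 238 · 81 ≡ 752 (mod 851).
Since 752 ≠ 1, base 9 is a Fermat witness: 851 is composite.

752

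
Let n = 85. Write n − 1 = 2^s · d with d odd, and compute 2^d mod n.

85 − 1 = 84 = 2^2 · 21, so d = 21.
2^1 ≡ 2 (mod 85)
2^2 ≡ 2^2 = 4 ≡ 4 (mod 85)
2^4 ≡ 4^2 = 16 ≡ 16 (mod 85)
2^8 ≡ 16^2 = 256 ≡ 1 (mod 85)
2^16 ≡ 1^2 = 1 ≡ 1 (mod 85)
21 = 16 + 4 + 1 in binary powers of 2.
So 2^21 ≡ 1 · 16 · 2 ≡ 32 (mod 85).
Squaring chain: 32 → 4; never reaches −1, so base 2 is a Miller–Rabin witness that 85 is composite.

32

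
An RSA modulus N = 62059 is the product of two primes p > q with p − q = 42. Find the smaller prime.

Since p = q + 42, we have 62059 = q(q + 42), so q² + 42q − 62059 = 0.
Discriminant: 42² + 4·62059 = 1764 + 248236 = 250000; √250000 = 500.
q = (−42 + 500)/2 = 229, and p = q + 42 = 271.
Check: 229 · 271 = 62059.

229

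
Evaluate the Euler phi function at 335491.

305760

Factor: 335491 = 13 · 131 · 197.
φ(335491) = (13−1) · (131−1) · (197−1) = 12 · 130 · 196 = 305760.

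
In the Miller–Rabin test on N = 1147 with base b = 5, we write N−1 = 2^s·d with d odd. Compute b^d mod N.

156

1147 − 1 = 1146 = 2^1 · 573, so d = 573.
5^1 ≡ 5 (mod 1147)
5^2 ≡ 5^2 = 25 ≡ 25 (mod 1147)
5^4 ≡ 25^2 = 625 ≡ 625 (mod 1147)
5^8 ≡ 625^2 = 390625 ≡ 645 (mod 1147)
5^16 ≡ 645^2 = 416025 ≡ 811 (mod 1147)
5^32 ≡ 811^2 = 657721 ≡ 490 (mod 1147)
5^64 ≡ 490^2 = 240100 ≡ 377 (mod 1147)
5^128 ≡ 377^2 = 142129 ≡ 1048 (mod 1147)
5^256 ≡ 1048^2 = 1098304 ≡ 625 (mod 1147)
5^512 ≡ 625^2 = 390625 ≡ 645 (mod 1147)
573 = 512 + 32 + 16 + 8 + 4 + 1 in binary powers of 2.
So 5^573 ≡ 645 · 490 · 811 · 645 · 625 · 5 ≡ 156 (mod 1147).
Squaring chain: 156; never reaches −1, so base 5 is a Miller–Rabin witness that 1147 is composite.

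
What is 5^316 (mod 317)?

1

5^1 ≡ 5 (mod 317)
5^2 ≡ 5^2 = 25 ≡ 25 (mod 317)
5^4 ≡ 25^2 = 625 ≡ 308 (mod 317)
5^8 ≡ 308^2 = 94864 ≡ 81 (mod 317)
5^16 ≡ 81^2 = 6561 ≡ 221 (mod 317)
5^32 ≡ 221^2 = 48841 ≡ 23 (mod 317)
5^64 ≡ 23^2 = 529 ≡ 212 (mod 317)
5^128 ≡ 212^2 = 44944 ≡ 247 (mod 317)
5^256 ≡ 247^2 = 61009 ≡ 145 (mod 317)
316 = 256 + 32 + 16 + 8 + 4 in binary powers of 2.
So 5^316 ≡ 145 · 23 · 221 · 81 · 308 ≡ 1 (mod 317).
Since the result is 1, base 5 gives no evidence that 317 is composite.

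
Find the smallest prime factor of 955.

955 is odd.
Digit sum 19, not divisible by 3.
Ends in 5: divisible by 5.

5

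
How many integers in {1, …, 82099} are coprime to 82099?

74592

Factor: 82099 = 19 · 29 · 149.
φ(82099) = (19−1) · (29−1) · (149−1) = 18 · 28 · 148 = 74592.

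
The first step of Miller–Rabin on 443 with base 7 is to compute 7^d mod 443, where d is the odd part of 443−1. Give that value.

442

443 − 1 = 442 = 2^1 · 221, so d = 221.
7^1 ≡ 7 (mod 443)
7^2 ≡ 7^2 = 49 ≡ 49 (mod 443)
7^4 ≡ 49^2 = 2401 ≡ 186 (mod 443)
7^8 ≡ 186^2 = 34596 ≡ 42 (mod 443)
7^16 ≡ 42^2 = 1764 ≡ 435 (mod 443)
7^32 ≡ 435^2 = 189225 ≡ 64 (mod 443)
7^64 ≡ 64^2 = 4096 ≡ 109 (mod 443)
7^128 ≡ 109^2 = 11881 ≡ 363 (mod 443)
221 = 128 + 64 + 16 + 8 + 4 + 1 in binary powers of 2.
So 7^221 ≡ 363 · 109 · 435 · 42 · 186 · 7 ≡ 442 (mod 443).
Since 7^d ≡ 442 (mod 443), base 7 does not prove 443 composite.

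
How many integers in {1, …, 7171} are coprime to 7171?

Factor: 7171 = 71 · 101.
φ(7171) = (71−1) · (101−1) = 70 · 100 = 7000.

7000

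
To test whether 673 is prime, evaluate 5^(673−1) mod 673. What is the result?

5^1 ≡ 5 (mod 673)
5^2 ≡ 5^2 = 25 ≡ 25 (mod 673)
5^4 ≡ 25^2 = 625 ≡ 625 (mod 673)
5^8 ≡ 625^2 = 390625 ≡ 285 (mod 673)
5^16 ≡ 285^2 = 81225 ≡ 465 (mod 673)
5^32 ≡ 465^2 = 216225 ≡ 192 (mod 673)
5^64 ≡ 192^2 = 36864 ≡ 522 (mod 673)
5^128 ≡ 522^2 = 272484 ≡ 592 (mod 673)
5^256 ≡ 592^2 = 350464 ≡ 504 (mod 673)
5^512 ≡ 504^2 = 254016 ≡ 295 (mod 673)
672 = 512 + 128 + 32 in binary powers of 2.
So 5^672 ≡ 295 · 592 · 192 ≡ 1 (mod 673).
Since the result is 1, base 5 gives no evidence that 673 is composite.

1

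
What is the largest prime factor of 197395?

97

197395 = 5 · 39479
39479 = 11 · 3589
3589 = 37 · 97
97 is prime.
So 197395 = 5 · 11 · 37 · 97; the largest prime factor is 97.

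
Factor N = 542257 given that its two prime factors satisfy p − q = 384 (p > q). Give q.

569

Since p = q + 384, we have 542257 = q(q + 384), so q² + 384q − 542257 = 0.
Discriminant: 384² + 4·542257 = 147456 + 2169028 = 2316484; √2316484 = 1522.
q = (−384 + 1522)/2 = 569, and p = q + 384 = 953.
Check: 569 · 953 = 542257.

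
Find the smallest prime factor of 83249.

17

83249 is odd.
Digit sum 26, not divisible by 3.
Ends in 9: not divisible by 5.
7: 83249 = 7·11892 + 5
11: 83249 = 11·7568 + 1
13: 83249 = 13·6403 + 10
17: 83249 = 17·4897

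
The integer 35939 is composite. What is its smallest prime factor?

83

35939 is odd.
Digit sum 29, not divisible by 3.
Ends in 9: not divisible by 5.
7: 35939 = 7·5134 + 1
11: 35939 = 11·3267 + 2
13: 35939 = 13·2764 + 7
17: 35939 = 17·2114 + 1
19: 35939 = 19·1891 + 10
23: 35939 = 23·1562 + 13
29: 35939 = 29·1239 + 8
31: 35939 = 31·1159 + 10
37: 35939 = 37·971 + 12
41: 35939 = 41·876 + 23
43: 35939 = 43·835 + 34
47: 35939 = 47·764 + 31
53: 35939 = 53·678 + 5
59: 35939 = 59·609 + 8
61: 35939 = 61·589 + 10
67: 35939 = 67·536 + 27
71: 35939 = 71·506 + 13
73: 35939 = 73·492 + 23
79: 35939 = 79·454 + 73
83: 35939 = 83·433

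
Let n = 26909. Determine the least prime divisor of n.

26909 is odd.
Digit sum 26, not divisible by 3.
Ends in 9: not divisible by 5.
7: 26909 = 7·3844 + 1
11: 26909 = 11·2446 + 3
13: 26909 = 13·2069 + 12
17: 26909 = 17·1582 + 15
19: 26909 = 19·1416 + 5
23: 26909 = 23·1169 + 22
29: 26909 = 29·927 + 26
31: 26909 = 31·868 + 1
37: 26909 = 37·727 + 10
41: 26909 = 41·656 + 13
43: 26909 = 43·625 + 34
47: 26909 = 47·572 + 25
53: 26909 = 53·507 + 38
59: 26909 = 59·456 + 5
61: 26909 = 61·441 + 8
67: 26909 = 67·401 + 42
71: 26909 = 71·379

71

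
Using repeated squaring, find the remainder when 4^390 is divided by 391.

288

4^1 ≡ 4 (mod 391)
4^2 ≡ 4^2 = 16 ≡ 16 (mod 391)
4^4 ≡ 16^2 = 256 ≡ 256 (mod 391)
4^8 ≡ 256^2 = 65536 ≡ 239 (mod 391)
4^16 ≡ 239^2 = 57121 ≡ 35 (mod 391)
4^32 ≡ 35^2 = 1225 ≡ 52 (mod 391)
4^64 ≡ 52^2 = 2704 ≡ 358 (mod 391)
4^128 ≡ 358^2 = 128164 ≡ 307 (mod 391)
4^256 ≡ 307^2 = 94249 ≡ 18 (mod 391)
390 = 256 + 128 + 4 + 2 in binary powers of 2.
So 4^390 ≡ 18 · 307 · 256 · 16 ≡ 288 (mod 391).
Since 288 ≠ 1, base 4 is a Fermat witness: 391 is composite.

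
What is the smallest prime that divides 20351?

20351 is odd.
Digit sum 11, not divisible by 3.
Ends in 1: not divisible by 5.
7: 20351 = 7·2907 + 2
11: 20351 = 11·1850 + 1
13: 20351 = 13·1565 + 6
17: 20351 = 17·1197 + 2
19: 20351 = 19·1071 + 2
23: 20351 = 23·884 + 19
29: 20351 = 29·701 + 22
31: 20351 = 31·656 + 15
37: 20351 = 37·550 + 1
41: 20351 = 41·496 + 15
43: 20351 = 43·473 + 12
47: 20351 = 47·433

47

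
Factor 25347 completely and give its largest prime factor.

25347 = 3 · 8449
8449 = 7 · 1207
1207 = 17 · 71
71 is prime.
So 25347 = 3 · 7 · 17 · 71; the largest prime factor is 71.

71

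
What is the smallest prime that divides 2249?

2249 is odd.
Digit sum 17, not divisible by 3.
Ends in 9: not divisible by 5.
7: 2249 = 7·321 + 2
11: 2249 = 11·204 + 5
13: 2249 = 13·173

13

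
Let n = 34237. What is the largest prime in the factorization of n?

73

34237 = 7 · 4891
4891 = 67 · 73
73 is prime.
So 34237 = 7 · 67 · 73; the largest prime factor is 73.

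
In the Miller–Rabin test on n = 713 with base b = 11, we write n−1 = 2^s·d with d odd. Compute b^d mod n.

713 − 1 = 712 = 2^3 · 89, so d = 89.
11^1 ≡ 11 (mod 713)
11^2 ≡ 11^2 = 121 ≡ 121 (mod 713)
11^4 ≡ 121^2 = 14641 ≡ 381 (mod 713)
11^8 ≡ 381^2 = 145161 ≡ 422 (mod 713)
11^16 ≡ 422^2 = 178084 ≡ 547 (mod 713)
11^32 ≡ 547^2 = 299209 ≡ 462 (mod 713)
11^64 ≡ 462^2 = 213444 ≡ 257 (mod 713)
89 = 64 + 16 + 8 + 1 in binary powers of 2.
So 11^89 ≡ 257 · 547 · 422 · 11 ≡ 172 (mod 713).
Squaring chain: 172 → 351 → 565; never reaches −1, so base 11 is a Miller–Rabin witness that 713 is composite.

172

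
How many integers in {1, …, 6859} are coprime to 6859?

Factor: 6859 = 19^3.
φ(6859) = 19^2·(19−1) = 6498.

6498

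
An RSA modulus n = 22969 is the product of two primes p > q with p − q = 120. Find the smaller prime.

103

Since p = q + 120, we have 22969 = q(q + 120), so q² + 120q − 22969 = 0.
Discriminant: 120² + 4·22969 = 14400 + 91876 = 106276; √106276 = 326.
q = (−120 + 326)/2 = 103, and p = q + 120 = 223.
Check: 103 · 223 = 22969.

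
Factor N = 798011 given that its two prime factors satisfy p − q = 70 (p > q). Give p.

929

Since p = q + 70, we have 798011 = q(q + 70), so q² + 70q − 798011 = 0.
Discriminant: 70² + 4·798011 = 4900 + 3192044 = 3196944; √3196944 = 1788.
q = (−70 + 1788)/2 = 859, and p = q + 70 = 929.
Check: 859 · 929 = 798011.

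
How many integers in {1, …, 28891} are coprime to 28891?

28552

Factor: 28891 = 167 · 173.
φ(28891) = (167−1) · (173−1) = 166 · 172 = 28552.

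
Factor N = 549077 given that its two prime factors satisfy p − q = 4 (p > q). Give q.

Since p = q + 4, we have 549077 = q(q + 4), so q² + 4q − 549077 = 0.
Discriminant: 4² + 4·549077 = 16 + 2196308 = 2196324; √2196324 = 1482.
q = (−4 + 1482)/2 = 739, and p = q + 4 = 743.
Check: 739 · 743 = 549077.

739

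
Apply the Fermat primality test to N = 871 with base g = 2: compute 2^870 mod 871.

545

2^1 ≡ 2 (mod 871)
2^2 ≡ 2^2 = 4 ≡ 4 (mod 871)
2^4 ≡ 4^2 = 16 ≡ 16 (mod 871)
2^8 ≡ 16^2 = 256 ≡ 256 (mod 871)
2^16 ≡ 256^2 = 65536 ≡ 211 (mod 871)
2^32 ≡ 211^2 = 44521 ≡ 100 (mod 871)
2^64 ≡ 100^2 = 10000 ≡ 419 (mod 871)
2^128 ≡ 419^2 = 175561 ≡ 490 (mod 871)
2^256 ≡ 490^2 = 240100 ≡ 575 (mod 871)
2^512 ≡ 575^2 = 330625 ≡ 516 (mod 871)
870 = 512 + 256 + 64 + 32 + 4 + 2 in binary powers of 2.
So 2^870 ≡ 516 · 575 · 419 · 100 · 16 · 4 ≡ 545 (mod 871).
Since 545 ≠ 1, base 2 is a Fermat witness: 871 is composite.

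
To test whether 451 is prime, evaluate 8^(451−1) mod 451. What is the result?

8^1 ≡ 8 (mod 451)
8^2 ≡ 8^2 = 64 ≡ 64 (mod 451)
8^4 ≡ 64^2 = 4096 ≡ 37 (mod 451)
8^8 ≡ 37^2 = 1369 ≡ 16 (mod 451)
8^16 ≡ 16^2 = 256 ≡ 256 (mod 451)
8^32 ≡ 256^2 = 65536 ≡ 141 (mod 451)
8^64 ≡ 141^2 = 19881 ≡ 37 (mod 451)
8^128 ≡ 37^2 = 1369 ≡ 16 (mod 451)
8^256 ≡ 16^2 = 256 ≡ 256 (mod 451)
450 = 256 + 128 + 64 + 2 in binary powers of 2.
So 8^450 ≡ 256 · 16 · 37 · 64 ≡ 122 (mod 451).
Since 122 ≠ 1, base 8 is a Fermat witness: 451 is composite.

122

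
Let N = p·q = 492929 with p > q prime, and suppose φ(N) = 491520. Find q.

641

φ(n) = (p−1)(q−1) = n − (p+q) + 1, so p + q = 492929 − 491520 + 1 = 1410.
p and q are the roots of t² − 1410t + 492929 = 0.
Discriminant: 1410² − 4·492929 = 1988100 − 1971716 = 16384; √16384 = 128.
q = (1410 − 128)/2 = 641, p = (1410 + 128)/2 = 769.
Check: 641 · 769 = 492929.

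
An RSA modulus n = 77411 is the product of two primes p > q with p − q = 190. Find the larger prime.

Since p = q + 190, we have 77411 = q(q + 190), so q² + 190q − 77411 = 0.
Discriminant: 190² + 4·77411 = 36100 + 309644 = 345744; √345744 = 588.
q = (−190 + 588)/2 = 199, and p = q + 190 = 389.
Check: 199 · 389 = 77411.

389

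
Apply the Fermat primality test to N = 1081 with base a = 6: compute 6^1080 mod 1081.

6^1 ≡ 6 (mod 1081)
6^2 ≡ 6^2 = 36 ≡ 36 (mod 1081)
6^4 ≡ 36^2 = 1296 ≡ 215 (mod 1081)
6^8 ≡ 215^2 = 46225 ≡ 823 (mod 1081)
6^16 ≡ 823^2 = 677329 ≡ 623 (mod 1081)
6^32 ≡ 623^2 = 388129 ≡ 50 (mod 1081)
6^64 ≡ 50^2 = 2500 ≡ 338 (mod 1081)
6^128 ≡ 338^2 = 114244 ≡ 739 (mod 1081)
6^256 ≡ 739^2 = 546121 ≡ 216 (mod 1081)
6^512 ≡ 216^2 = 46656 ≡ 173 (mod 1081)
6^1024 ≡ 173^2 = 29929 ≡ 742 (mod 1081)
1080 = 1024 + 32 + 16 + 8 in binary powers of 2.
So 6^1080 ≡ 742 · 50 · 623 · 823 ≡ 243 (mod 1081).
Since 243 ≠ 1, base 6 is a Fermat witness: 1081 is composite.

243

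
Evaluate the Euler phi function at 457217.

Factor: 457217 = 23 · 103 · 193.
φ(457217) = (23−1) · (103−1) · (193−1) = 22 · 102 · 192 = 430848.

430848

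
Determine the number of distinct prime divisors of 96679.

3

96679 = 11^2 · 799
799 = 17 · 47
96679 = 11^2 · 17 · 47, which has 3 distinct prime factors.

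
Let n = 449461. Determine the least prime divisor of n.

47

449461 is odd.
Digit sum 28, not divisible by 3.
Ends in 1: not divisible by 5.
7: 449461 = 7·64208 + 5
11: 449461 = 11·40860 + 1
13: 449461 = 13·34573 + 12
17: 449461 = 17·26438 + 15
19: 449461 = 19·23655 + 16
23: 449461 = 23·19541 + 18
29: 449461 = 29·15498 + 19
31: 449461 = 31·14498 + 23
37: 449461 = 37·12147 + 22
41: 449461 = 41·10962 + 19
43: 449461 = 43·10452 + 25
47: 449461 = 47·9563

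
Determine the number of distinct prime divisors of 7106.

4

7106 = 2 · 3553
3553 = 11 · 323
323 = 17 · 19
7106 = 2 · 11 · 17 · 19, which has 4 distinct prime factors.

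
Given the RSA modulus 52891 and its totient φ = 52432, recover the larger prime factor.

φ(n) = (p−1)(q−1) = n − (p+q) + 1, so p + q = 52891 − 52432 + 1 = 460.
p and q are the roots of t² − 460t + 52891 = 0.
Discriminant: 460² − 4·52891 = 211600 − 211564 = 36; √36 = 6.
q = (460 − 6)/2 = 227, p = (460 + 6)/2 = 233.
Check: 227 · 233 = 52891.

233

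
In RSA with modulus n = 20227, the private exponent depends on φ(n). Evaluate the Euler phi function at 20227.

19936

Factor: 20227 = 113 · 179.
φ(20227) = (113−1) · (179−1) = 112 · 178 = 19936.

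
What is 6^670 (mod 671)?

353

6^1 ≡ 6 (mod 671)
6^2 ≡ 6^2 = 36 ≡ 36 (mod 671)
6^4 ≡ 36^2 = 1296 ≡ 625 (mod 671)
6^8 ≡ 625^2 = 390625 ≡ 103 (mod 671)
6^16 ≡ 103^2 = 10609 ≡ 544 (mod 671)
6^32 ≡ 544^2 = 295936 ≡ 25 (mod 671)
6^64 ≡ 25^2 = 625 ≡ 625 (mod 671)
6^128 ≡ 625^2 = 390625 ≡ 103 (mod 671)
6^256 ≡ 103^2 = 10609 ≡ 544 (mod 671)
6^512 ≡ 544^2 = 295936 ≡ 25 (mod 671)
670 = 512 + 128 + 16 + 8 + 4 + 2 in binary powers of 2.
So 6^670 ≡ 25 · 103 · 544 · 103 · 625 · 36 ≡ 353 (mod 671).
Since 353 ≠ 1, base 6 is a Fermat witness: 671 is composite.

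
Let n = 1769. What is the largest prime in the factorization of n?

61

1769 = 29 · 61
61 is prime.
So 1769 = 29 · 61; the largest prime factor is 61.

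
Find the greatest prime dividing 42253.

47

42253 = 29 · 1457
1457 = 31 · 47
47 is prime.
So 42253 = 29 · 31 · 47; the largest prime factor is 47.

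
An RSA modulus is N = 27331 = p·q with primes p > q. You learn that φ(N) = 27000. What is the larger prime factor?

φ(n) = (p−1)(q−1) = n − (p+q) + 1, so p + q = 27331 − 27000 + 1 = 332.
p and q are the roots of t² − 332t + 27331 = 0.
Discriminant: 332² − 4·27331 = 110224 − 109324 = 900; √900 = 30.
q = (332 − 30)/2 = 151, p = (332 + 30)/2 = 181.
Check: 151 · 181 = 27331.

181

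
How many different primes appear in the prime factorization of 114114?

114114 = 2 · 57057
57057 = 3 · 19019
19019 = 7 · 2717
2717 = 11 · 247
247 = 13 · 19
114114 = 2 · 3 · 7 · 11 · 13 · 19, which has 6 distinct prime factors.

6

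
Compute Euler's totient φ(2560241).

2503872

Factor: 2560241 = 113 · 139 · 163.
φ(2560241) = (113−1) · (139−1) · (163−1) = 112 · 138 · 162 = 2503872.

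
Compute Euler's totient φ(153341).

Factor: 153341 = 23 · 59 · 113.
φ(153341) = (23−1) · (59−1) · (113−1) = 22 · 58 · 112 = 142912.

142912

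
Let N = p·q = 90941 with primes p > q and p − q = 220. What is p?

431

Since p = q + 220, we have 90941 = q(q + 220), so q² + 220q − 90941 = 0.
Discriminant: 220² + 4·90941 = 48400 + 363764 = 412164; √412164 = 642.
q = (−220 + 642)/2 = 211, and p = q + 220 = 431.
Check: 211 · 431 = 90941.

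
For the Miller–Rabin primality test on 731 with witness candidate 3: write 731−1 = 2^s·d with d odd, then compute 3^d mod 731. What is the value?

233

731 − 1 = 730 = 2^1 · 365, so d = 365.
3^1 ≡ 3 (mod 731)
3^2 ≡ 3^2 = 9 ≡ 9 (mod 731)
3^4 ≡ 9^2 = 81 ≡ 81 (mod 731)
3^8 ≡ 81^2 = 6561 ≡ 713 (mod 731)
3^16 ≡ 713^2 = 508369 ≡ 324 (mod 731)
3^32 ≡ 324^2 = 104976 ≡ 443 (mod 731)
3^64 ≡ 443^2 = 196249 ≡ 341 (mod 731)
3^128 ≡ 341^2 = 116281 ≡ 52 (mod 731)
3^256 ≡ 52^2 = 2704 ≡ 511 (mod 731)
365 = 256 + 64 + 32 + 8 + 4 + 1 in binary powers of 2.
So 3^365 ≡ 511 · 341 · 443 · 713 · 81 · 3 ≡ 233 (mod 731).
Squaring chain: 233; never reaches −1, so base 3 is a Miller–Rabin witness that 731 is composite.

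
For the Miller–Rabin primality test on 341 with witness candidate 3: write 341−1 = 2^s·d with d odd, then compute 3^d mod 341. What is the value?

254

341 − 1 = 340 = 2^2 · 85, so d = 85.
3^1 ≡ 3 (mod 341)
3^2 ≡ 3^2 = 9 ≡ 9 (mod 341)
3^4 ≡ 9^2 = 81 ≡ 81 (mod 341)
3^8 ≡ 81^2 = 6561 ≡ 82 (mod 341)
3^16 ≡ 82^2 = 6724 ≡ 245 (mod 341)
3^32 ≡ 245^2 = 60025 ≡ 9 (mod 341)
3^64 ≡ 9^2 = 81 ≡ 81 (mod 341)
85 = 64 + 16 + 4 + 1 in binary powers of 2.
So 3^85 ≡ 81 · 245 · 81 · 3 ≡ 254 (mod 341).
Squaring chain: 254 → 67; never reaches −1, so base 3 is a Miller–Rabin witness that 341 is composite.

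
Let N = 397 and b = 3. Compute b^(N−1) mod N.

1

3^1 ≡ 3 (mod 397)
3^2 ≡ 3^2 = 9 ≡ 9 (mod 397)
3^4 ≡ 9^2 = 81 ≡ 81 (mod 397)
3^8 ≡ 81^2 = 6561 ≡ 209 (mod 397)
3^16 ≡ 209^2 = 43681 ≡ 11 (mod 397)
3^32 ≡ 11^2 = 121 ≡ 121 (mod 397)
3^64 ≡ 121^2 = 14641 ≡ 349 (mod 397)
3^128 ≡ 349^2 = 121801 ≡ 319 (mod 397)
3^256 ≡ 319^2 = 101761 ≡ 129 (mod 397)
396 = 256 + 128 + 8 + 4 in binary powers of 2.
So 3^396 ≡ 129 · 319 · 209 · 81 ≡ 1 (mod 397).
Since the result is 1, base 3 gives no evidence that 397 is composite.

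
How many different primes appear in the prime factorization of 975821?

5

975821 = 7 · 139403
139403 = 11 · 12673
12673 = 19 · 667
667 = 23 · 29
975821 = 7 · 11 · 19 · 23 · 29, which has 5 distinct prime factors.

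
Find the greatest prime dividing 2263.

73

2263 = 31 · 73
73 is prime.
So 2263 = 31 · 73; the largest prime factor is 73.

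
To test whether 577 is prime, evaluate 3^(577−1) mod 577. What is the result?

1

3^1 ≡ 3 (mod 577)
3^2 ≡ 3^2 = 9 ≡ 9 (mod 577)
3^4 ≡ 9^2 = 81 ≡ 81 (mod 577)
3^8 ≡ 81^2 = 6561 ≡ 214 (mod 577)
3^16 ≡ 214^2 = 45796 ≡ 213 (mod 577)
3^32 ≡ 213^2 = 45369 ≡ 363 (mod 577)
3^64 ≡ 363^2 = 131769 ≡ 213 (mod 577)
3^128 ≡ 213^2 = 45369 ≡ 363 (mod 577)
3^256 ≡ 363^2 = 131769 ≡ 213 (mod 577)
3^512 ≡ 213^2 = 45369 ≡ 363 (mod 577)
576 = 512 + 64 in binary powers of 2.
So 3^576 ≡ 363 · 213 ≡ 1 (mod 577).
Since the result is 1, base 3 gives no evidence that 577 is composite.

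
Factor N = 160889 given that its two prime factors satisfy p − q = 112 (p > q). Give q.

349

Since p = q + 112, we have 160889 = q(q + 112), so q² + 112q − 160889 = 0.
Discriminant: 112² + 4·160889 = 12544 + 643556 = 656100; √656100 = 810.
q = (−112 + 810)/2 = 349, and p = q + 112 = 461.
Check: 349 · 461 = 160889.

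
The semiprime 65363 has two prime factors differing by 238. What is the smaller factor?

Since p = q + 238, we have 65363 = q(q + 238), so q² + 238q − 65363 = 0.
Discriminant: 238² + 4·65363 = 56644 + 261452 = 318096; √318096 = 564.
q = (−238 + 564)/2 = 163, and p = q + 238 = 401.
Check: 163 · 401 = 65363.

163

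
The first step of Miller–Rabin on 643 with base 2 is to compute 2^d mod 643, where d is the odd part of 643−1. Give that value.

642

643 − 1 = 642 = 2^1 · 321, so d = 321.
2^1 ≡ 2 (mod 643)
2^2 ≡ 2^2 = 4 ≡ 4 (mod 643)
2^4 ≡ 4^2 = 16 ≡ 16 (mod 643)
2^8 ≡ 16^2 = 256 ≡ 256 (mod 643)
2^16 ≡ 256^2 = 65536 ≡ 593 (mod 643)
2^32 ≡ 593^2 = 351649 ≡ 571 (mod 643)
2^64 ≡ 571^2 = 326041 ≡ 40 (mod 643)
2^128 ≡ 40^2 = 1600 ≡ 314 (mod 643)
2^256 ≡ 314^2 = 98596 ≡ 217 (mod 643)
321 = 256 + 64 + 1 in binary powers of 2.
So 2^321 ≡ 217 · 40 · 2 ≡ 642 (mod 643).
Since 2^d ≡ 642 (mod 643), base 2 does not prove 643 composite.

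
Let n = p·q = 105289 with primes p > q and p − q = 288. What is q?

211

Since p = q + 288, we have 105289 = q(q + 288), so q² + 288q − 105289 = 0.
Discriminant: 288² + 4·105289 = 82944 + 421156 = 504100; √504100 = 710.
q = (−288 + 710)/2 = 211, and p = q + 288 = 499.
Check: 211 · 499 = 105289.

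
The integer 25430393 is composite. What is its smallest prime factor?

25430393 is odd.
Digit sum 29, not divisible by 3.
Ends in 3: not divisible by 5.
7: 25430393 = 7·3632913 + 2
11: 25430393 = 11·2311853 + 10
13: 25430393 = 13·1956184 + 1
17: 25430393 = 17·1495905 + 8
19: 25430393 = 19·1338441 + 14
23: 25430393 = 23·1105669 + 6
29: 25430393 = 29·876910 + 3
31: 25430393 = 31·820335 + 8
37: 25430393 = 37·687307 + 34
41: 25430393 = 41·620253 + 20
43: 25430393 = 43·591404 + 21
47: 25430393 = 47·541072 + 9
53: 25430393 = 53·479818 + 39
59: 25430393 = 59·431023 + 36
61: 25430393 = 61·416891 + 42
67: 25430393 = 67·379558 + 7
71: 25430393 = 71·358174 + 39
73: 25430393 = 73·348361 + 40
79: 25430393 = 79·321903 + 56
83: 25430393 = 83·306390 + 23
89: 25430393 = 89·285734 + 67
97: 25430393 = 97·262169

97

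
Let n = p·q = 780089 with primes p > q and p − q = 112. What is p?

Since p = q + 112, we have 780089 = q(q + 112), so q² + 112q − 780089 = 0.
Discriminant: 112² + 4·780089 = 12544 + 3120356 = 3132900; √3132900 = 1770.
q = (−112 + 1770)/2 = 829, and p = q + 112 = 941.
Check: 829 · 941 = 780089.

941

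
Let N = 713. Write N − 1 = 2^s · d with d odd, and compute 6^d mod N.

305

713 − 1 = 712 = 2^3 · 89, so d = 89.
6^1 ≡ 6 (mod 713)
6^2 ≡ 6^2 = 36 ≡ 36 (mod 713)
6^4 ≡ 36^2 = 1296 ≡ 583 (mod 713)
6^8 ≡ 583^2 = 339889 ≡ 501 (mod 713)
6^16 ≡ 501^2 = 251001 ≡ 25 (mod 713)
6^32 ≡ 25^2 = 625 ≡ 625 (mod 713)
6^64 ≡ 625^2 = 390625 ≡ 614 (mod 713)
89 = 64 + 16 + 8 + 1 in binary powers of 2.
So 6^89 ≡ 614 · 25 · 501 · 6 ≡ 305 (mod 713).
Squaring chain: 305 → 335 → 284; never reaches −1, so base 6 is a Miller–Rabin witness that 713 is composite.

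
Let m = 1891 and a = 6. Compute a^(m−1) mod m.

1768

6^1 ≡ 6 (mod 1891)
6^2 ≡ 6^2 = 36 ≡ 36 (mod 1891)
6^4 ≡ 36^2 = 1296 ≡ 1296 (mod 1891)
6^8 ≡ 1296^2 = 1679616 ≡ 408 (mod 1891)
6^16 ≡ 408^2 = 166464 ≡ 56 (mod 1891)
6^32 ≡ 56^2 = 3136 ≡ 1245 (mod 1891)
6^64 ≡ 1245^2 = 1550025 ≡ 1296 (mod 1891)
6^128 ≡ 1296^2 = 1679616 ≡ 408 (mod 1891)
6^256 ≡ 408^2 = 166464 ≡ 56 (mod 1891)
6^512 ≡ 56^2 = 3136 ≡ 1245 (mod 1891)
6^1024 ≡ 1245^2 = 1550025 ≡ 1296 (mod 1891)
1890 = 1024 + 512 + 256 + 64 + 32 + 2 in binary powers of 2.
So 6^1890 ≡ 1296 · 1245 · 56 · 1296 · 1245 · 36 ≡ 1768 (mod 1891).
Since 1768 ≠ 1, base 6 is a Fermat witness: 1891 is composite.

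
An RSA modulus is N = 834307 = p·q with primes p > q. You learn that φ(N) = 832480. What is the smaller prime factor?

φ(n) = (p−1)(q−1) = n − (p+q) + 1, so p + q = 834307 − 832480 + 1 = 1828.
p and q are the roots of t² − 1828t + 834307 = 0.
Discriminant: 1828² − 4·834307 = 3341584 − 3337228 = 4356; √4356 = 66.
q = (1828 − 66)/2 = 881, p = (1828 + 66)/2 = 947.
Check: 881 · 947 = 834307.

881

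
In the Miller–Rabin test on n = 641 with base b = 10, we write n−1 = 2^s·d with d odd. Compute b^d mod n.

641 − 1 = 640 = 2^7 · 5, so d = 5.
10^1 ≡ 10 (mod 641)
10^2 ≡ 10^2 = 100 ≡ 100 (mod 641)
10^4 ≡ 100^2 = 10000 ≡ 385 (mod 641)
5 = 4 + 1 in binary powers of 2.
So 10^5 ≡ 385 · 10 ≡ 4 (mod 641).
Squaring chain: 4 → 16 → 256 → 154 → 640 → 1 → 1; reaches −1, so base 10 does not prove 641 composite.

4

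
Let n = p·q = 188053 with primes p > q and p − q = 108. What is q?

383

Since p = q + 108, we have 188053 = q(q + 108), so q² + 108q − 188053 = 0.
Discriminant: 108² + 4·188053 = 11664 + 752212 = 763876; √763876 = 874.
q = (−108 + 874)/2 = 383, and p = q + 108 = 491.
Check: 383 · 491 = 188053.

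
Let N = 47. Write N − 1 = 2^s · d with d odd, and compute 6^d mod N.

1

47 − 1 = 46 = 2^1 · 23, so d = 23.
6^1 ≡ 6 (mod 47)
6^2 ≡ 6^2 = 36 ≡ 36 (mod 47)
6^4 ≡ 36^2 = 1296 ≡ 27 (mod 47)
6^8 ≡ 27^2 = 729 ≡ 24 (mod 47)
6^16 ≡ 24^2 = 576 ≡ 12 (mod 47)
23 = 16 + 4 + 2 + 1 in binary powers of 2.
So 6^23 ≡ 12 · 27 · 36 · 6 ≡ 1 (mod 47).
Since 6^d ≡ 1 (mod 47), base 6 does not prove 47 composite.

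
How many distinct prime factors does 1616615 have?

6

1616615 = 5 · 323323
323323 = 7 · 46189
46189 = 11 · 4199
4199 = 13 · 323
323 = 17 · 19
1616615 = 5 · 7 · 11 · 13 · 17 · 19, which has 6 distinct prime factors.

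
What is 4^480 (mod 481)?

4^1 ≡ 4 (mod 481)
4^2 ≡ 4^2 = 16 ≡ 16 (mod 481)
4^4 ≡ 16^2 = 256 ≡ 256 (mod 481)
4^8 ≡ 256^2 = 65536 ≡ 120 (mod 481)
4^16 ≡ 120^2 = 14400 ≡ 451 (mod 481)
4^32 ≡ 451^2 = 203401 ≡ 419 (mod 481)
4^64 ≡ 419^2 = 175561 ≡ 477 (mod 481)
4^128 ≡ 477^2 = 227529 ≡ 16 (mod 481)
4^256 ≡ 16^2 = 256 ≡ 256 (mod 481)
480 = 256 + 128 + 64 + 32 in binary powers of 2.
So 4^480 ≡ 256 · 16 · 477 · 419 ≡ 417 (mod 481).
Since 417 ≠ 1, base 4 is a Fermat witness: 481 is composite.

417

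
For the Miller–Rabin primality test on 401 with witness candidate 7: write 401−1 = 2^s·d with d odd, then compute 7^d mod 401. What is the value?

401 − 1 = 400 = 2^4 · 25, so d = 25.
7^1 ≡ 7 (mod 401)
7^2 ≡ 7^2 = 49 ≡ 49 (mod 401)
7^4 ≡ 49^2 = 2401 ≡ 396 (mod 401)
7^8 ≡ 396^2 = 156816 ≡ 25 (mod 401)
7^16 ≡ 25^2 = 625 ≡ 224 (mod 401)
25 = 16 + 8 + 1 in binary powers of 2.
So 7^25 ≡ 224 · 25 · 7 ≡ 303 (mod 401).
Squaring chain: 303 → 381 → 400 → 1; reaches −1, so base 7 does not prove 401 composite.

303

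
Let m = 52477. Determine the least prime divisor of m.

97

52477 is odd.
Digit sum 25, not divisible by 3.
Ends in 7: not divisible by 5.
7: 52477 = 7·7496 + 5
11: 52477 = 11·4770 + 7
13: 52477 = 13·4036 + 9
17: 52477 = 17·3086 + 15
19: 52477 = 19·2761 + 18
23: 52477 = 23·2281 + 14
29: 52477 = 29·1809 + 16
31: 52477 = 31·1692 + 25
37: 52477 = 37·1418 + 11
41: 52477 = 41·1279 + 38
43: 52477 = 43·1220 + 17
47: 52477 = 47·1116 + 25
53: 52477 = 53·990 + 7
59: 52477 = 59·889 + 26
61: 52477 = 61·860 + 17
67: 52477 = 67·783 + 16
71: 52477 = 71·739 + 8
73: 52477 = 73·718 + 63
79: 52477 = 79·664 + 21
83: 52477 = 83·632 + 21
89: 52477 = 89·589 + 56
97: 52477 = 97·541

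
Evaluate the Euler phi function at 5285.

3600

Factor: 5285 = 5 · 7 · 151.
φ(5285) = (5−1) · (7−1) · (151−1) = 4 · 6 · 150 = 3600.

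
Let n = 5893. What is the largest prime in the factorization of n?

5893 = 71 · 83
83 is prime.
So 5893 = 71 · 83; the largest prime factor is 83.

83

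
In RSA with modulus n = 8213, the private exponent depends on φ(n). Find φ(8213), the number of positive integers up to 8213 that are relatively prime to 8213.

Factor: 8213 = 43 · 191.
φ(8213) = (43−1) · (191−1) = 42 · 190 = 7980.

7980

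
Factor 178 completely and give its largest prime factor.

178 = 2 · 89
89 is prime.
So 178 = 2 · 89; the largest prime factor is 89.

89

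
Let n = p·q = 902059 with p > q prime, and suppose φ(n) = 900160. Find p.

971

φ(n) = (p−1)(q−1) = n − (p+q) + 1, so p + q = 902059 − 900160 + 1 = 1900.
p and q are the roots of t² − 1900t + 902059 = 0.
Discriminant: 1900² − 4·902059 = 3610000 − 3608236 = 1764; √1764 = 42.
q = (1900 − 42)/2 = 929, p = (1900 + 42)/2 = 971.
Check: 929 · 971 = 902059.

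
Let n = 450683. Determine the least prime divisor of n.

43

450683 is odd.
Digit sum 26, not divisible by 3.
Ends in 3: not divisible by 5.
7: 450683 = 7·64383 + 2
11: 450683 = 11·40971 + 2
13: 450683 = 13·34667 + 12
17: 450683 = 17·26510 + 13
19: 450683 = 19·23720 + 3
23: 450683 = 23·19594 + 21
29: 450683 = 29·15540 + 23
31: 450683 = 31·14538 + 5
37: 450683 = 37·12180 + 23
41: 450683 = 41·10992 + 11
43: 450683 = 43·10481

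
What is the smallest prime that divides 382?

2

382 is even: 2 divides it.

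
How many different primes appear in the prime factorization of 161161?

4

161161 = 7^2 · 3289
3289 = 11 · 299
299 = 13 · 23
161161 = 7^2 · 11 · 13 · 23, which has 4 distinct prime factors.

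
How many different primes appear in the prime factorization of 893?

893 = 19 · 47
893 = 19 · 47, which has 2 distinct prime factors.

2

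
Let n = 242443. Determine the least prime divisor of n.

23

242443 is odd.
Digit sum 19, not divisible by 3.
Ends in 3: not divisible by 5.
7: 242443 = 7·34634 + 5
11: 242443 = 11·22040 + 3
13: 242443 = 13·18649 + 6
17: 242443 = 17·14261 + 6
19: 242443 = 19·12760 + 3
23: 242443 = 23·10541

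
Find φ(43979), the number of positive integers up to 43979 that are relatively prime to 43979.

38016

Factor: 43979 = 13 · 17 · 199.
φ(43979) = (13−1) · (17−1) · (199−1) = 12 · 16 · 198 = 38016.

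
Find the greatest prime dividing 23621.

79

23621 = 13 · 1817
1817 = 23 · 79
79 is prime.
So 23621 = 13 · 23 · 79; the largest prime factor is 79.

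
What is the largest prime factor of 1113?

53

1113 = 3 · 371
371 = 7 · 53
53 is prime.
So 1113 = 3 · 7 · 53; the largest prime factor is 53.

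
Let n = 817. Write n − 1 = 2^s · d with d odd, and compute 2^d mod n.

817 − 1 = 816 = 2^4 · 51, so d = 51.
2^1 ≡ 2 (mod 817)
2^2 ≡ 2^2 = 4 ≡ 4 (mod 817)
2^4 ≡ 4^2 = 16 ≡ 16 (mod 817)
2^8 ≡ 16^2 = 256 ≡ 256 (mod 817)
2^16 ≡ 256^2 = 65536 ≡ 176 (mod 817)
2^32 ≡ 176^2 = 30976 ≡ 747 (mod 817)
51 = 32 + 16 + 2 + 1 in binary powers of 2.
So 2^51 ≡ 747 · 176 · 4 · 2 ≡ 297 (mod 817).
Squaring chain: 297 → 790 → 729 → 391; never reaches −1, so base 2 is a Miller–Rabin witness that 817 is composite.

297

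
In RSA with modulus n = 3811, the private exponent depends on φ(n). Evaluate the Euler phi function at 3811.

3672

Factor: 3811 = 37 · 103.
φ(3811) = (37−1) · (103−1) = 36 · 102 = 3672.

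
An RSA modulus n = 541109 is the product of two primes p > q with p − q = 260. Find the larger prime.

877

Since p = q + 260, we have 541109 = q(q + 260), so q² + 260q − 541109 = 0.
Discriminant: 260² + 4·541109 = 67600 + 2164436 = 2232036; √2232036 = 1494.
q = (−260 + 1494)/2 = 617, and p = q + 260 = 877.
Check: 617 · 877 = 541109.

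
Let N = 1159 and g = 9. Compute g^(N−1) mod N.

790

9^1 ≡ 9 (mod 1159)
9^2 ≡ 9^2 = 81 ≡ 81 (mod 1159)
9^4 ≡ 81^2 = 6561 ≡ 766 (mod 1159)
9^8 ≡ 766^2 = 586756 ≡ 302 (mod 1159)
9^16 ≡ 302^2 = 91204 ≡ 802 (mod 1159)
9^32 ≡ 802^2 = 643204 ≡ 1118 (mod 1159)
9^64 ≡ 1118^2 = 1249924 ≡ 522 (mod 1159)
9^128 ≡ 522^2 = 272484 ≡ 119 (mod 1159)
9^256 ≡ 119^2 = 14161 ≡ 253 (mod 1159)
9^512 ≡ 253^2 = 64009 ≡ 264 (mod 1159)
9^1024 ≡ 264^2 = 69696 ≡ 156 (mod 1159)
1158 = 1024 + 128 + 4 + 2 in binary powers of 2.
So 9^1158 ≡ 156 · 119 · 766 · 81 ≡ 790 (mod 1159).
Since 790 ≠ 1, base 9 is a Fermat witness: 1159 is composite.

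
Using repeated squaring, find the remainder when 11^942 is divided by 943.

453

11^1 ≡ 11 (mod 943)
11^2 ≡ 11^2 = 121 ≡ 121 (mod 943)
11^4 ≡ 121^2 = 14641 ≡ 496 (mod 943)
11^8 ≡ 496^2 = 246016 ≡ 836 (mod 943)
11^16 ≡ 836^2 = 698896 ≡ 133 (mod 943)
11^32 ≡ 133^2 = 17689 ≡ 715 (mod 943)
11^64 ≡ 715^2 = 511225 ≡ 119 (mod 943)
11^128 ≡ 119^2 = 14161 ≡ 16 (mod 943)
11^256 ≡ 16^2 = 256 ≡ 256 (mod 943)
11^512 ≡ 256^2 = 65536 ≡ 469 (mod 943)
942 = 512 + 256 + 128 + 32 + 8 + 4 + 2 in binary powers of 2.
So 11^942 ≡ 469 · 256 · 16 · 715 · 836 · 496 · 121 ≡ 453 (mod 943).
Since 453 ≠ 1, base 11 is a Fermat witness: 943 is composite.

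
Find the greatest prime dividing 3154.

83

3154 = 2 · 1577
1577 = 19 · 83
83 is prime.
So 3154 = 2 · 19 · 83; the largest prime factor is 83.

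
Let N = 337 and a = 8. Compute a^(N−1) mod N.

8^1 ≡ 8 (mod 337)
8^2 ≡ 8^2 = 64 ≡ 64 (mod 337)
8^4 ≡ 64^2 = 4096 ≡ 52 (mod 337)
8^8 ≡ 52^2 = 2704 ≡ 8 (mod 337)
8^16 ≡ 8^2 = 64 ≡ 64 (mod 337)
8^32 ≡ 64^2 = 4096 ≡ 52 (mod 337)
8^64 ≡ 52^2 = 2704 ≡ 8 (mod 337)
8^128 ≡ 8^2 = 64 ≡ 64 (mod 337)
8^256 ≡ 64^2 = 4096 ≡ 52 (mod 337)
336 = 256 + 64 + 16 in binary powers of 2.
So 8^336 ≡ 52 · 8 · 64 ≡ 1 (mod 337).
Since the result is 1, base 8 gives no evidence that 337 is composite.

1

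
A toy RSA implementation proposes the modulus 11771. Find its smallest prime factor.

79

11771 is odd.
Digit sum 17, not divisible by 3.
Ends in 1: not divisible by 5.
7: 11771 = 7·1681 + 4
11: 11771 = 11·1070 + 1
13: 11771 = 13·905 + 6
17: 11771 = 17·692 + 7
19: 11771 = 19·619 + 10
23: 11771 = 23·511 + 18
29: 11771 = 29·405 + 26
31: 11771 = 31·379 + 22
37: 11771 = 37·318 + 5
41: 11771 = 41·287 + 4
43: 11771 = 43·273 + 32
47: 11771 = 47·250 + 21
53: 11771 = 53·222 + 5
59: 11771 = 59·199 + 30
61: 11771 = 61·192 + 59
67: 11771 = 67·175 + 46
71: 11771 = 71·165 + 56
73: 11771 = 73·161 + 18
79: 11771 = 79·149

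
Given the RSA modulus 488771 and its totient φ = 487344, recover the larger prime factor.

859

φ(n) = (p−1)(q−1) = n − (p+q) + 1, so p + q = 488771 − 487344 + 1 = 1428.
p and q are the roots of t² − 1428t + 488771 = 0.
Discriminant: 1428² − 4·488771 = 2039184 − 1955084 = 84100; √84100 = 290.
q = (1428 − 290)/2 = 569, p = (1428 + 290)/2 = 859.
Check: 569 · 859 = 488771.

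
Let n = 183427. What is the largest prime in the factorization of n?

183427 = 31 · 5917
5917 = 61 · 97
97 is prime.
So 183427 = 31 · 61 · 97; the largest prime factor is 97.

97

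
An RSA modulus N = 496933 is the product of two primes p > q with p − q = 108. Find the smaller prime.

653

Since p = q + 108, we have 496933 = q(q + 108), so q² + 108q − 496933 = 0.
Discriminant: 108² + 4·496933 = 11664 + 1987732 = 1999396; √1999396 = 1414.
q = (−108 + 1414)/2 = 653, and p = q + 108 = 761.
Check: 653 · 761 = 496933.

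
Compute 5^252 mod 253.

124

5^1 ≡ 5 (mod 253)
5^2 ≡ 5^2 = 25 ≡ 25 (mod 253)
5^4 ≡ 25^2 = 625 ≡ 119 (mod 253)
5^8 ≡ 119^2 = 14161 ≡ 246 (mod 253)
5^16 ≡ 246^2 = 60516 ≡ 49 (mod 253)
5^32 ≡ 49^2 = 2401 ≡ 124 (mod 253)
5^64 ≡ 124^2 = 15376 ≡ 196 (mod 253)
5^128 ≡ 196^2 = 38416 ≡ 213 (mod 253)
252 = 128 + 64 + 32 + 16 + 8 + 4 in binary powers of 2.
So 5^252 ≡ 213 · 196 · 124 · 49 · 246 · 119 ≡ 124 (mod 253).
Since 124 ≠ 1, base 5 is a Fermat witness: 253 is composite.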